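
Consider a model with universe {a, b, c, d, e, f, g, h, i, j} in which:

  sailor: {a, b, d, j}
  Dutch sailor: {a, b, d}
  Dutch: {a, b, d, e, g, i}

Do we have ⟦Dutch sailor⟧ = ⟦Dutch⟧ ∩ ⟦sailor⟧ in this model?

⟦Dutch⟧ ∩ ⟦sailor⟧ = {a, b, d, e, g, i} ∩ {a, b, d, j} = {a, b, d}
Observed ⟦Dutch sailor⟧ = {a, b, d}.
These coincide, so the modifier is intersective here.

yes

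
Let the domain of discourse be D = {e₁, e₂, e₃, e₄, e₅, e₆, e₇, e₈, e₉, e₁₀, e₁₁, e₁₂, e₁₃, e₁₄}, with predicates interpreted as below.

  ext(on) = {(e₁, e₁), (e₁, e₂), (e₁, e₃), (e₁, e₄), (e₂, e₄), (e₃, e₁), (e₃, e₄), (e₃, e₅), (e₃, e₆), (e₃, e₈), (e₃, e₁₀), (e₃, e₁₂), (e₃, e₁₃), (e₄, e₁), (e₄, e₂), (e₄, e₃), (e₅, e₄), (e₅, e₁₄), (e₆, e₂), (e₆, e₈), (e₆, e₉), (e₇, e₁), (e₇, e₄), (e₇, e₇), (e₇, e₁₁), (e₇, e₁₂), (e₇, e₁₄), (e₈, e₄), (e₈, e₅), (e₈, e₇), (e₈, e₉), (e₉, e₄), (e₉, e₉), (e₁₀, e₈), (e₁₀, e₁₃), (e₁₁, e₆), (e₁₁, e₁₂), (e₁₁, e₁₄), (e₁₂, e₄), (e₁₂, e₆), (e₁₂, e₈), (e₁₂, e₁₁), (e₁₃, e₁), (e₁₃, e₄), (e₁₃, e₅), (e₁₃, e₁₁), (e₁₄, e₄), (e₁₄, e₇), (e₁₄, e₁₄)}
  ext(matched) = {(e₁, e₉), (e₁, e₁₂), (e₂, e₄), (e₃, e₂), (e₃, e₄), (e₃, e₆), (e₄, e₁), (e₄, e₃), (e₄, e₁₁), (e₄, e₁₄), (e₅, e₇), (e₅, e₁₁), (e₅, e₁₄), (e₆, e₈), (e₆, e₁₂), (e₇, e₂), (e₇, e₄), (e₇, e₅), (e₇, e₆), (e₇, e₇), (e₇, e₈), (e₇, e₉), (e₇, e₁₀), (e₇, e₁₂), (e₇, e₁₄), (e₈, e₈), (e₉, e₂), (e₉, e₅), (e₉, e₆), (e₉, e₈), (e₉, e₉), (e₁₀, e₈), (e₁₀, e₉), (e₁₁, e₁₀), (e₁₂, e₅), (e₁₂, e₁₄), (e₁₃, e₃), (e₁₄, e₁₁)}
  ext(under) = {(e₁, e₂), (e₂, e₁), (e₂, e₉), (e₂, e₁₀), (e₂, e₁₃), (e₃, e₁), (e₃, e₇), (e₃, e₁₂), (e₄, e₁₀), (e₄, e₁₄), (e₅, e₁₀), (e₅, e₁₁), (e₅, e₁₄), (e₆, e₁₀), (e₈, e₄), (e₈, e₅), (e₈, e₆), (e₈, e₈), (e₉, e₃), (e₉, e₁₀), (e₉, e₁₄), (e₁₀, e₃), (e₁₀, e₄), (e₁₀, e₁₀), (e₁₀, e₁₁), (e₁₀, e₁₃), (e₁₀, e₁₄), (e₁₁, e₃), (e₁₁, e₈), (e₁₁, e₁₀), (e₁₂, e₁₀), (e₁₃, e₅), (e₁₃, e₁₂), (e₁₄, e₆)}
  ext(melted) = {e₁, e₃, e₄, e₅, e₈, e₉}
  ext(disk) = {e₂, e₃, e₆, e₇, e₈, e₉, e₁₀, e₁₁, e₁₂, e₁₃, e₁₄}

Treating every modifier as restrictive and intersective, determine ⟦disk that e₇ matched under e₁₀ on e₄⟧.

{e₂, e₉, e₁₂}

⟦that e₇ matched⟧ = {x : ⟨e₇, x⟩ ∈ ⟦matched⟧} = {e₂, e₄, e₅, e₆, e₇, e₈, e₉, e₁₀, e₁₂, e₁₄}
⟦under e₁₀⟧ = {x : ⟨x, e₁₀⟩ ∈ ⟦under⟧} = {e₂, e₄, e₅, e₆, e₉, e₁₀, e₁₁, e₁₂}
⟦on e₄⟧ = {x : ⟨x, e₄⟩ ∈ ⟦on⟧} = {e₁, e₂, e₃, e₅, e₇, e₈, e₉, e₁₂, e₁₃, e₁₄}
⟦disk⟧ = {e₂, e₃, e₆, e₇, e₈, e₉, e₁₀, e₁₁, e₁₂, e₁₃, e₁₄}
… ∩ ⟦that e₇ matched⟧ = {e₂, e₃, e₆, e₇, e₈, e₉, e₁₀, e₁₁, e₁₂, e₁₃, e₁₄} ∩ {e₂, e₄, e₅, e₆, e₇, e₈, e₉, e₁₀, e₁₂, e₁₄} = {e₂, e₆, e₇, e₈, e₉, e₁₀, e₁₂, e₁₄}
… ∩ ⟦under e₁₀⟧ = {e₂, e₆, e₇, e₈, e₉, e₁₀, e₁₂, e₁₄} ∩ {e₂, e₄, e₅, e₆, e₉, e₁₀, e₁₁, e₁₂} = {e₂, e₆, e₉, e₁₀, e₁₂}
… ∩ ⟦on e₄⟧ = {e₂, e₆, e₉, e₁₀, e₁₂} ∩ {e₁, e₂, e₃, e₅, e₇, e₈, e₉, e₁₂, e₁₃, e₁₄} = {e₂, e₉, e₁₂}
So ⟦disk that e₇ matched under e₁₀ on e₄⟧ = {e₂, e₉, e₁₂}.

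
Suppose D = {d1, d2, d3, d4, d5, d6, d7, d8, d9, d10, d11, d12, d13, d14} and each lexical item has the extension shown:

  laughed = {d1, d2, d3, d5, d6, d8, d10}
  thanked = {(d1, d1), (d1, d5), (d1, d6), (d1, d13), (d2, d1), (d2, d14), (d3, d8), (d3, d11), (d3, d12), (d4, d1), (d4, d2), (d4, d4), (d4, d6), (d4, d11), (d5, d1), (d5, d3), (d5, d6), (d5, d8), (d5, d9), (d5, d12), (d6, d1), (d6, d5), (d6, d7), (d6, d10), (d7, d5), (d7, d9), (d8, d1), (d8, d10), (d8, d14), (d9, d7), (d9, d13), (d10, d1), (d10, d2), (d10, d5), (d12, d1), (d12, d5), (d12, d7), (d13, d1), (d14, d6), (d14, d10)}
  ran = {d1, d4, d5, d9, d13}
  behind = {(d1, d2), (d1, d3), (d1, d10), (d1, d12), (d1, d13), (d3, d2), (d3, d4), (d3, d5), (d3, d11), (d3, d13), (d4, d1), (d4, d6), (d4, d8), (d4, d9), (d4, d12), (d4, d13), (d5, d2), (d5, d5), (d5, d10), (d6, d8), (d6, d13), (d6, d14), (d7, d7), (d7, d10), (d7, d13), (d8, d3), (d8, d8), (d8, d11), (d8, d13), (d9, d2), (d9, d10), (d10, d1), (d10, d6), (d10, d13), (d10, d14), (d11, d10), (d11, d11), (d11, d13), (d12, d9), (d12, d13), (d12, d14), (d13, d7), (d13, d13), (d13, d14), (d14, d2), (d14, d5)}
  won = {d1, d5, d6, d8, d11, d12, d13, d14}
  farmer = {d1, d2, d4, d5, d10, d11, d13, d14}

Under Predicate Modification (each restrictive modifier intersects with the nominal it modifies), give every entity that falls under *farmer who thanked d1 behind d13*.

⟦who thanked d1⟧ = {x : ⟨x, d1⟩ ∈ ⟦thanked⟧} = {d1, d2, d4, d5, d6, d8, d10, d12, d13}
⟦behind d13⟧ = {x : ⟨x, d13⟩ ∈ ⟦behind⟧} = {d1, d3, d4, d6, d7, d8, d10, d11, d12, d13}
⟦farmer⟧ = {d1, d2, d4, d5, d10, d11, d13, d14}
… ∩ ⟦who thanked d1⟧ = {d1, d2, d4, d5, d10, d11, d13, d14} ∩ {d1, d2, d4, d5, d6, d8, d10, d12, d13} = {d1, d2, d4, d5, d10, d13}
… ∩ ⟦behind d13⟧ = {d1, d2, d4, d5, d10, d13} ∩ {d1, d3, d4, d6, d7, d8, d10, d11, d12, d13} = {d1, d4, d10, d13}
So ⟦farmer who thanked d1 behind d13⟧ = {d1, d4, d10, d13}.

{d1, d4, d10, d13}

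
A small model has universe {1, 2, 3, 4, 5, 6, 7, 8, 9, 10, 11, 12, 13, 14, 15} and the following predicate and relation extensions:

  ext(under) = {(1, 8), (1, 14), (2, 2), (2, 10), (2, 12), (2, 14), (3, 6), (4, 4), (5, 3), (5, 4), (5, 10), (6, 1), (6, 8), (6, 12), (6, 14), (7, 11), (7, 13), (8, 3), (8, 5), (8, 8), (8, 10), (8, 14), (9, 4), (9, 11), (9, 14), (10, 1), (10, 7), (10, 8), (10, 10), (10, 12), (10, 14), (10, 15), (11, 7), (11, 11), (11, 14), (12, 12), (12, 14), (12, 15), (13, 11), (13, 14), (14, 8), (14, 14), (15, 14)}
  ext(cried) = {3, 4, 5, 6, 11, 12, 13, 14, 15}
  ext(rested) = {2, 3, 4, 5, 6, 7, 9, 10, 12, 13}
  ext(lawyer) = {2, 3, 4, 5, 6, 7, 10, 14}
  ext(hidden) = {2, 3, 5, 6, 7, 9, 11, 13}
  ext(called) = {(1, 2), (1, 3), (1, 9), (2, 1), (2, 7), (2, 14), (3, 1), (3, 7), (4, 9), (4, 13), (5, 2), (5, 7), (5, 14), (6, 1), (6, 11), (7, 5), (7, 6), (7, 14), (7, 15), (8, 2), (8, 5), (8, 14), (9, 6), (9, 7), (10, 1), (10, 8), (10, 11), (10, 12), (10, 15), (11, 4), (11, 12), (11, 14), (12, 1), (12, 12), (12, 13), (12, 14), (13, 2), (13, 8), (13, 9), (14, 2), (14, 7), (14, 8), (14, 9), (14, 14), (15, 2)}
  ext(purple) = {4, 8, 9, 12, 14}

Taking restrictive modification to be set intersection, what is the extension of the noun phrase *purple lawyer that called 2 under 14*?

{14}

⟦that called 2⟧ = {x : ⟨x, 2⟩ ∈ ⟦called⟧} = {1, 5, 8, 13, 14, 15}
⟦under 14⟧ = {x : ⟨x, 14⟩ ∈ ⟦under⟧} = {1, 2, 6, 8, 9, 10, 11, 12, 13, 14, 15}
⟦lawyer⟧ = {2, 3, 4, 5, 6, 7, 10, 14}
… ∩ ⟦that called 2⟧ = {2, 3, 4, 5, 6, 7, 10, 14} ∩ {1, 5, 8, 13, 14, 15} = {5, 14}
… ∩ ⟦under 14⟧ = {5, 14} ∩ {1, 2, 6, 8, 9, 10, 11, 12, 13, 14, 15} = {14}
… ∩ ⟦purple⟧ = {14} ∩ {4, 8, 9, 12, 14} = {14}
So ⟦purple lawyer that called 2 under 14⟧ = {14}.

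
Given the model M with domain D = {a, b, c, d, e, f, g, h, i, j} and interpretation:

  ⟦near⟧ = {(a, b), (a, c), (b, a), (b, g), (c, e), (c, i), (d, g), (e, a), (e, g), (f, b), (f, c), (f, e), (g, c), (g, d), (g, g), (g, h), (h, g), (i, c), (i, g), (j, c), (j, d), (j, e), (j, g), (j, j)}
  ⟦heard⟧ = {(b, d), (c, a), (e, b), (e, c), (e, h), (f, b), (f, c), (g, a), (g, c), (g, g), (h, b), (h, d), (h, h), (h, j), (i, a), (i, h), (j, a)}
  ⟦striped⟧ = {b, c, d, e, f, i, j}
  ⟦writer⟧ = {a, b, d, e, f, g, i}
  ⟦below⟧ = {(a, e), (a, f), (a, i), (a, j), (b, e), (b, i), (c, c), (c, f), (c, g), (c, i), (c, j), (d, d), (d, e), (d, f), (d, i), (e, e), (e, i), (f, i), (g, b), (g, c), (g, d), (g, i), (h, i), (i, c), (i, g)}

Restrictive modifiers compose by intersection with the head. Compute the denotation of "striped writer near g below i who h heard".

{b, d}

⟦near g⟧ = {x : ⟨x, g⟩ ∈ ⟦near⟧} = {b, d, e, g, h, i, j}
⟦below i⟧ = {x : ⟨x, i⟩ ∈ ⟦below⟧} = {a, b, c, d, e, f, g, h}
⟦who h heard⟧ = {x : ⟨h, x⟩ ∈ ⟦heard⟧} = {b, d, h, j}
⟦writer⟧ = {a, b, d, e, f, g, i}
… ∩ ⟦near g⟧ = {a, b, d, e, f, g, i} ∩ {b, d, e, g, h, i, j} = {b, d, e, g, i}
… ∩ ⟦below i⟧ = {b, d, e, g, i} ∩ {a, b, c, d, e, f, g, h} = {b, d, e, g}
… ∩ ⟦who h heard⟧ = {b, d, e, g} ∩ {b, d, h, j} = {b, d}
… ∩ ⟦striped⟧ = {b, d} ∩ {b, c, d, e, f, i, j} = {b, d}
So ⟦striped writer near g below i who h heard⟧ = {b, d}.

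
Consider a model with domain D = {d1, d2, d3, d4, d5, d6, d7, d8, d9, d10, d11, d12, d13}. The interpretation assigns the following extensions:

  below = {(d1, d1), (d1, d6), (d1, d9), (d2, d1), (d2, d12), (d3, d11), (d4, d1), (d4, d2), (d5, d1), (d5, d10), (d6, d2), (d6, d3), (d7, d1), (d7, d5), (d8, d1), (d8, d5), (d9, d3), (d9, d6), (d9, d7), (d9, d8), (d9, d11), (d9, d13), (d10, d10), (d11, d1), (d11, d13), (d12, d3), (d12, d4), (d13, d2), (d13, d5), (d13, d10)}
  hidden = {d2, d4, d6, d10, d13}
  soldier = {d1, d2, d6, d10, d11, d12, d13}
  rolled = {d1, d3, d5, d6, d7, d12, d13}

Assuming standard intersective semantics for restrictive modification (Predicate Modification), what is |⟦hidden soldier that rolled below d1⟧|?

0

⟦that rolled⟧ = ⟦rolled⟧ = {d1, d3, d5, d6, d7, d12, d13}
⟦below d1⟧ = {x : ⟨x, d1⟩ ∈ ⟦below⟧} = {d1, d2, d4, d5, d7, d8, d11}
⟦soldier⟧ = {d1, d2, d6, d10, d11, d12, d13}
… ∩ ⟦that rolled⟧ = {d1, d2, d6, d10, d11, d12, d13} ∩ {d1, d3, d5, d6, d7, d12, d13} = {d1, d6, d12, d13}
… ∩ ⟦below d1⟧ = {d1, d6, d12, d13} ∩ {d1, d2, d4, d5, d7, d8, d11} = {d1}
… ∩ ⟦hidden⟧ = {d1} ∩ {d2, d4, d6, d10, d13} = ∅
⟦hidden soldier that rolled below d1⟧ = ∅, so the cardinality is 0.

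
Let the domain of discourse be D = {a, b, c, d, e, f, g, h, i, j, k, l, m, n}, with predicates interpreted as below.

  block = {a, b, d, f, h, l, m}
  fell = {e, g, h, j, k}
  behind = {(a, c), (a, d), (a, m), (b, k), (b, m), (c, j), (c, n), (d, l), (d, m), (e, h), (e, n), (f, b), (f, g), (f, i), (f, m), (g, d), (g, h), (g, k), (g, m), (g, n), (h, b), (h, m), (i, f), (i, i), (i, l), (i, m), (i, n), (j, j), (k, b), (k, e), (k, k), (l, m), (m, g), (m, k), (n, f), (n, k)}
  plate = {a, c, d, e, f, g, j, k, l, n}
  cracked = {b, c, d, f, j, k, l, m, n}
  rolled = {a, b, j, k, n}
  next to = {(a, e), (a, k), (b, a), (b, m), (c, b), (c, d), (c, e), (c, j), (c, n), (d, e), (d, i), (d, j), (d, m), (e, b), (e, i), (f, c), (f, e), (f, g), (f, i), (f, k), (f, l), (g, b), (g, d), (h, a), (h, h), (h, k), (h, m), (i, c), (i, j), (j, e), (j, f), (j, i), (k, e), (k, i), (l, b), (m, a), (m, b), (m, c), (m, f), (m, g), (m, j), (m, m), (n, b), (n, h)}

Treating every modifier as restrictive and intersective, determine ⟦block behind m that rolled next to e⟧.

⟦behind m⟧ = {x : ⟨x, m⟩ ∈ ⟦behind⟧} = {a, b, d, f, g, h, i, l}
⟦that rolled⟧ = ⟦rolled⟧ = {a, b, j, k, n}
⟦next to e⟧ = {x : ⟨x, e⟩ ∈ ⟦next to⟧} = {a, c, d, f, j, k}
⟦block⟧ = {a, b, d, f, h, l, m}
… ∩ ⟦behind m⟧ = {a, b, d, f, h, l, m} ∩ {a, b, d, f, g, h, i, l} = {a, b, d, f, h, l}
… ∩ ⟦that rolled⟧ = {a, b, d, f, h, l} ∩ {a, b, j, k, n} = {a, b}
… ∩ ⟦next to e⟧ = {a, b} ∩ {a, c, d, f, j, k} = {a}
So ⟦block behind m that rolled next to e⟧ = {a}.

{a}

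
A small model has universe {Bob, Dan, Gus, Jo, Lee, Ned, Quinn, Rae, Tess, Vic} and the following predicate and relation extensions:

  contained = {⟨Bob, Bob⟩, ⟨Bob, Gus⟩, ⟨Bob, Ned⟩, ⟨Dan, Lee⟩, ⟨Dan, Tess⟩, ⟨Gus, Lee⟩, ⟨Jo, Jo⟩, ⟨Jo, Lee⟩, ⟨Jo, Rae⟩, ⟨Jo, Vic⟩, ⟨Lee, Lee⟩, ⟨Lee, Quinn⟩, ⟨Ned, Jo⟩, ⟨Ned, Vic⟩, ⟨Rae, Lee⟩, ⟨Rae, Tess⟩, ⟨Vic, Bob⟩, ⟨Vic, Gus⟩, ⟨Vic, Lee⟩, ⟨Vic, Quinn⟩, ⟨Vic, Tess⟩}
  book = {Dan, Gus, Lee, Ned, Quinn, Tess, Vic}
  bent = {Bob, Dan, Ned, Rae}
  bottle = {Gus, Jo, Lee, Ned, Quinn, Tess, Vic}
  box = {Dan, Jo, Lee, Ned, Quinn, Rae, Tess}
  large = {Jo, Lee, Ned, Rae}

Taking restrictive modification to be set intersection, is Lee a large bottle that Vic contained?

yes

⟦that Vic contained⟧ = {x : ⟨Vic, x⟩ ∈ ⟦contained⟧} = {Bob, Gus, Lee, Quinn, Tess}
⟦bottle⟧ = {Gus, Jo, Lee, Ned, Quinn, Tess, Vic}
… ∩ ⟦that Vic contained⟧ = {Gus, Jo, Lee, Ned, Quinn, Tess, Vic} ∩ {Bob, Gus, Lee, Quinn, Tess} = {Gus, Lee, Quinn, Tess}
… ∩ ⟦large⟧ = {Gus, Lee, Quinn, Tess} ∩ {Jo, Lee, Ned, Rae} = {Lee}
⟦large bottle that Vic contained⟧ = {Lee}; Lee ∈ this set.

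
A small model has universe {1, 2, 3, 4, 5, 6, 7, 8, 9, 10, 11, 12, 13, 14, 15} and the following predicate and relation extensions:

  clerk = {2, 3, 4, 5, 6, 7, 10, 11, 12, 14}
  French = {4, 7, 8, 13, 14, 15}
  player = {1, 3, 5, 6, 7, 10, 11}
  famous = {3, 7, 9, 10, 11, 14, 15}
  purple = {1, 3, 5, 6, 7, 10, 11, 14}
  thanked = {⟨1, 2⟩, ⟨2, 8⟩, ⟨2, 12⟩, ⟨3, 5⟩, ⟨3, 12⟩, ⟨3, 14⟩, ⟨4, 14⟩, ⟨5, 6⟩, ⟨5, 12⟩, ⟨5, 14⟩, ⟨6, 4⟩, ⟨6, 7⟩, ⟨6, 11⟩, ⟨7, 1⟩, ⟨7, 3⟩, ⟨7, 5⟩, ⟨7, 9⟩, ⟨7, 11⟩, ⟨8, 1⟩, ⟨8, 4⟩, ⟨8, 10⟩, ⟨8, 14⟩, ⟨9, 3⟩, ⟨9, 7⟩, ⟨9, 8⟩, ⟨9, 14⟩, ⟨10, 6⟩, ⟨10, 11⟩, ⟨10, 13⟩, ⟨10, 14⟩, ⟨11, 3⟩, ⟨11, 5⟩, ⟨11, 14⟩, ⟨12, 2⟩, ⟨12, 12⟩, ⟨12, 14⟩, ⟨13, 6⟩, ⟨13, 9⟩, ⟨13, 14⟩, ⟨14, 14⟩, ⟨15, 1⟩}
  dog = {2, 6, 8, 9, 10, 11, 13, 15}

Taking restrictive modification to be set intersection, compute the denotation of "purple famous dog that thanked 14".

⟦that thanked 14⟧ = {x : ⟨x, 14⟩ ∈ ⟦thanked⟧} = {3, 4, 5, 8, 9, 10, 11, 12, 13, 14}
⟦dog⟧ = {2, 6, 8, 9, 10, 11, 13, 15}
… ∩ ⟦that thanked 14⟧ = {2, 6, 8, 9, 10, 11, 13, 15} ∩ {3, 4, 5, 8, 9, 10, 11, 12, 13, 14} = {8, 9, 10, 11, 13}
… ∩ ⟦purple⟧ = {8, 9, 10, 11, 13} ∩ {1, 3, 5, 6, 7, 10, 11, 14} = {10, 11}
… ∩ ⟦famous⟧ = {10, 11} ∩ {3, 7, 9, 10, 11, 14, 15} = {10, 11}
So ⟦purple famous dog that thanked 14⟧ = {10, 11}.

{10, 11}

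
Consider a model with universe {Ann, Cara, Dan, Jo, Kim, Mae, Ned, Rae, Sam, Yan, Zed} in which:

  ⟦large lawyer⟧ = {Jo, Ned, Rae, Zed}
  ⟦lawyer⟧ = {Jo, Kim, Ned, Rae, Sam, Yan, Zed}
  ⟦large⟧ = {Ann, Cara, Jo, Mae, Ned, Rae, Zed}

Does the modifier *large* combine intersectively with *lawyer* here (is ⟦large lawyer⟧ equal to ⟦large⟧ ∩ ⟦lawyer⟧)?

⟦large⟧ ∩ ⟦lawyer⟧ = {Ann, Cara, Jo, Mae, Ned, Rae, Zed} ∩ {Jo, Kim, Ned, Rae, Sam, Yan, Zed} = {Jo, Ned, Rae, Zed}
Observed ⟦large lawyer⟧ = {Jo, Ned, Rae, Zed}.
These coincide, so the modifier is intersective here.

yes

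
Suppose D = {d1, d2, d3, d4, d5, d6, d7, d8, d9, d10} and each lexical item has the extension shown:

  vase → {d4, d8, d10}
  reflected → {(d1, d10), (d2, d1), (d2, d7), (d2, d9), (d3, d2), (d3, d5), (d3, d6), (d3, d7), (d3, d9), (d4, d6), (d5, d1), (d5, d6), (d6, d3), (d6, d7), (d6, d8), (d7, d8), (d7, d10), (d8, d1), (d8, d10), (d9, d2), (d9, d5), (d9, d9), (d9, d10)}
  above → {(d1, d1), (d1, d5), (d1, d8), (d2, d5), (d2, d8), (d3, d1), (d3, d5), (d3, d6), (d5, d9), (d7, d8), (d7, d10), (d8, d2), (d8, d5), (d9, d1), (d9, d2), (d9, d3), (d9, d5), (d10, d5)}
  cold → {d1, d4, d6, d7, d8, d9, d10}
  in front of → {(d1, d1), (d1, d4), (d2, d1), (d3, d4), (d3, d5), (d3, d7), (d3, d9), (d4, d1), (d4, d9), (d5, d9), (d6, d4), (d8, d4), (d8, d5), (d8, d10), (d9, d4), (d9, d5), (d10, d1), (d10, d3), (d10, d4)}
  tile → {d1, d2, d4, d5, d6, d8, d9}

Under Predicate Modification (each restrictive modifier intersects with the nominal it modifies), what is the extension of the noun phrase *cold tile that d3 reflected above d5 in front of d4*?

{d9}

⟦that d3 reflected⟧ = {x : ⟨d3, x⟩ ∈ ⟦reflected⟧} = {d2, d5, d6, d7, d9}
⟦above d5⟧ = {x : ⟨x, d5⟩ ∈ ⟦above⟧} = {d1, d2, d3, d8, d9, d10}
⟦in front of d4⟧ = {x : ⟨x, d4⟩ ∈ ⟦in front of⟧} = {d1, d3, d6, d8, d9, d10}
⟦tile⟧ = {d1, d2, d4, d5, d6, d8, d9}
… ∩ ⟦that d3 reflected⟧ = {d1, d2, d4, d5, d6, d8, d9} ∩ {d2, d5, d6, d7, d9} = {d2, d5, d6, d9}
… ∩ ⟦above d5⟧ = {d2, d5, d6, d9} ∩ {d1, d2, d3, d8, d9, d10} = {d2, d9}
… ∩ ⟦in front of d4⟧ = {d2, d9} ∩ {d1, d3, d6, d8, d9, d10} = {d9}
… ∩ ⟦cold⟧ = {d9} ∩ {d1, d4, d6, d7, d8, d9, d10} = {d9}
So ⟦cold tile that d3 reflected above d5 in front of d4⟧ = {d9}.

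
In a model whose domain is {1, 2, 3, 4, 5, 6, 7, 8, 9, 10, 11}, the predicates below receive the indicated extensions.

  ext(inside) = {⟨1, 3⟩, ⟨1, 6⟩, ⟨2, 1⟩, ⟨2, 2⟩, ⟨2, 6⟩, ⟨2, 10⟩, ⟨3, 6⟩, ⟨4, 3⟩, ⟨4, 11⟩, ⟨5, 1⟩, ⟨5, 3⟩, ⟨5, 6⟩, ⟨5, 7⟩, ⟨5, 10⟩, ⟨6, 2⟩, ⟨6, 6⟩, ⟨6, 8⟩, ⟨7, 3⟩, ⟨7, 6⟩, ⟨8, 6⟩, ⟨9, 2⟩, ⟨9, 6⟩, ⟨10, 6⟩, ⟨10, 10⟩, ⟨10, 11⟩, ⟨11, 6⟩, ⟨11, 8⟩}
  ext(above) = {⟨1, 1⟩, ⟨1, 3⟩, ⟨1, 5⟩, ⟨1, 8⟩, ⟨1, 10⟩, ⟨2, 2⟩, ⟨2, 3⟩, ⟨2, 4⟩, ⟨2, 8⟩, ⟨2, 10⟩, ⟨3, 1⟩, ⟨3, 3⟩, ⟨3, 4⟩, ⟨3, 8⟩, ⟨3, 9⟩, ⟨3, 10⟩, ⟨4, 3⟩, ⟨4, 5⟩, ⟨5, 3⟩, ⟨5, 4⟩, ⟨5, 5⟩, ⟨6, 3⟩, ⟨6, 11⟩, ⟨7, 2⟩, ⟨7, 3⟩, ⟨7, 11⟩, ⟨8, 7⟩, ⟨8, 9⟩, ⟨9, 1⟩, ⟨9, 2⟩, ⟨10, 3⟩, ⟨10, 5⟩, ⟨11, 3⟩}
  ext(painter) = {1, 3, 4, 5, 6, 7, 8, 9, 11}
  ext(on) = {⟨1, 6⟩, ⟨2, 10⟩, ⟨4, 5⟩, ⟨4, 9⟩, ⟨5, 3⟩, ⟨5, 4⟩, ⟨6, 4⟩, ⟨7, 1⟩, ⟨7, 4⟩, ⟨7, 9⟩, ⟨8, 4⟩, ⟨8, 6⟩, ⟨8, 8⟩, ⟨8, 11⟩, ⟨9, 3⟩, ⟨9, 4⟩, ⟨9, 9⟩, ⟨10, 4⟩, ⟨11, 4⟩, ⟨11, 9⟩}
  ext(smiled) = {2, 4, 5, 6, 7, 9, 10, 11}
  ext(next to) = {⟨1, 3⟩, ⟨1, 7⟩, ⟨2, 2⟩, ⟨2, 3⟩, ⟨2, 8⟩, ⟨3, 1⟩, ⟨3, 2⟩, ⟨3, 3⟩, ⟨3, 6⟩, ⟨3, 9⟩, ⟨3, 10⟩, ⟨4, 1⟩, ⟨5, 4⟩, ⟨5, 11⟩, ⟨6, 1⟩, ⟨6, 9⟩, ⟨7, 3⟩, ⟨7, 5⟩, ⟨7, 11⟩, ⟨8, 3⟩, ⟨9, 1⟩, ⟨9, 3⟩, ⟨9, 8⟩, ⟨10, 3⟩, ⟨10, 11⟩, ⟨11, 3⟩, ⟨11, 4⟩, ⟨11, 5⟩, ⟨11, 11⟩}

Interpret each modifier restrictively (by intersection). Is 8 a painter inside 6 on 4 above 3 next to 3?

no

⟦inside 6⟧ = {x : ⟨x, 6⟩ ∈ ⟦inside⟧} = {1, 2, 3, 5, 6, 7, 8, 9, 10, 11}
⟦on 4⟧ = {x : ⟨x, 4⟩ ∈ ⟦on⟧} = {5, 6, 7, 8, 9, 10, 11}
⟦above 3⟧ = {x : ⟨x, 3⟩ ∈ ⟦above⟧} = {1, 2, 3, 4, 5, 6, 7, 10, 11}
⟦next to 3⟧ = {x : ⟨x, 3⟩ ∈ ⟦next to⟧} = {1, 2, 3, 7, 8, 9, 10, 11}
⟦painter⟧ = {1, 3, 4, 5, 6, 7, 8, 9, 11}
… ∩ ⟦inside 6⟧ = {1, 3, 4, 5, 6, 7, 8, 9, 11} ∩ {1, 2, 3, 5, 6, 7, 8, 9, 10, 11} = {1, 3, 5, 6, 7, 8, 9, 11}
… ∩ ⟦on 4⟧ = {1, 3, 5, 6, 7, 8, 9, 11} ∩ {5, 6, 7, 8, 9, 10, 11} = {5, 6, 7, 8, 9, 11}
… ∩ ⟦above 3⟧ = {5, 6, 7, 8, 9, 11} ∩ {1, 2, 3, 4, 5, 6, 7, 10, 11} = {5, 6, 7, 11}
… ∩ ⟦next to 3⟧ = {5, 6, 7, 11} ∩ {1, 2, 3, 7, 8, 9, 10, 11} = {7, 11}
⟦painter inside 6 on 4 above 3 next to 3⟧ = {7, 11}; 8 ∉ this set.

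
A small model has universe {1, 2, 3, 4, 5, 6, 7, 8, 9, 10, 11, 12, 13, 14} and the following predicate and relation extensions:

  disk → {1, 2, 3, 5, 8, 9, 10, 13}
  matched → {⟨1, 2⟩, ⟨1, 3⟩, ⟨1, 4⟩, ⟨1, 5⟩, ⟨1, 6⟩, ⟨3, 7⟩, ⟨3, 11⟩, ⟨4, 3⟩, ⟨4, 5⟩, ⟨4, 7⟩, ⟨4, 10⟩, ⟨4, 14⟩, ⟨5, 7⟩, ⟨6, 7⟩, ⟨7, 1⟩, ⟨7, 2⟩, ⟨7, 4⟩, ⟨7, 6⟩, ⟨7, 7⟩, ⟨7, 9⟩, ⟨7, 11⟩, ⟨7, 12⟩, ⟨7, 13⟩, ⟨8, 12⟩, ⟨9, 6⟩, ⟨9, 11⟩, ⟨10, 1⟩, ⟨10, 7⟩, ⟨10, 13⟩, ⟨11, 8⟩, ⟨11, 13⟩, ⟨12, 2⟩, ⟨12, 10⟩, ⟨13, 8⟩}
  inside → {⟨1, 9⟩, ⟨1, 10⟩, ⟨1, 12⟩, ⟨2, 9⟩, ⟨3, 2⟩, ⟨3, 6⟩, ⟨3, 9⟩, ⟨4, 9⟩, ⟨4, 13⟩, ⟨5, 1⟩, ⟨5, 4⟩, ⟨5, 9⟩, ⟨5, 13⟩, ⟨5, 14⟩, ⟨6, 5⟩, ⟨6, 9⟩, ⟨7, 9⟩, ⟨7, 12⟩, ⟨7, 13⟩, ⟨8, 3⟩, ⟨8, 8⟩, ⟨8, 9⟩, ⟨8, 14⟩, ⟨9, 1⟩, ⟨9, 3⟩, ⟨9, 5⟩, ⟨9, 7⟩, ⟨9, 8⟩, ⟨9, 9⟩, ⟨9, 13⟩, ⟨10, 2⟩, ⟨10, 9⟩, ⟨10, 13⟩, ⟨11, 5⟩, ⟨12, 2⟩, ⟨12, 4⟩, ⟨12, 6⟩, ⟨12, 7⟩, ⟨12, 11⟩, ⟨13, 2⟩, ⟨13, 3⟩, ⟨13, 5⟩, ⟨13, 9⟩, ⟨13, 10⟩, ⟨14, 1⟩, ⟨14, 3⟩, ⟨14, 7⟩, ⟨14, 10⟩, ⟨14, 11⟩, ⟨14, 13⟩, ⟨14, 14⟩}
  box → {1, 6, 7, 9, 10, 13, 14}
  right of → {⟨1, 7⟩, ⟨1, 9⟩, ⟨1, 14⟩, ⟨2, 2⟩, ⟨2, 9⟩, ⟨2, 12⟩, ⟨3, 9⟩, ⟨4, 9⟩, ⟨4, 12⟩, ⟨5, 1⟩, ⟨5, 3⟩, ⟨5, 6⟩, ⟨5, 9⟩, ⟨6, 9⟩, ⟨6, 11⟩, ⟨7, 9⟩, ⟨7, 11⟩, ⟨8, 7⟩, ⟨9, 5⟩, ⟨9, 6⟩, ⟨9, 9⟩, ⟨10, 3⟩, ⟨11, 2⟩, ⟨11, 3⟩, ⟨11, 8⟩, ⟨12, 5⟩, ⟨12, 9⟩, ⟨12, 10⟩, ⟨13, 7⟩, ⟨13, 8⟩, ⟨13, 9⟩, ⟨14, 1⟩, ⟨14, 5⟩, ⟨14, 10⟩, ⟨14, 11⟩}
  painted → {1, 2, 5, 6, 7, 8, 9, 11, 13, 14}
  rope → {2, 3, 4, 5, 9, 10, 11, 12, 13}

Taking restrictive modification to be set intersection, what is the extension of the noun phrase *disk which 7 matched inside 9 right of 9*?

⟦which 7 matched⟧ = {x : ⟨7, x⟩ ∈ ⟦matched⟧} = {1, 2, 4, 6, 7, 9, 11, 12, 13}
⟦inside 9⟧ = {x : ⟨x, 9⟩ ∈ ⟦inside⟧} = {1, 2, 3, 4, 5, 6, 7, 8, 9, 10, 13}
⟦right of 9⟧ = {x : ⟨x, 9⟩ ∈ ⟦right of⟧} = {1, 2, 3, 4, 5, 6, 7, 9, 12, 13}
⟦disk⟧ = {1, 2, 3, 5, 8, 9, 10, 13}
… ∩ ⟦which 7 matched⟧ = {1, 2, 3, 5, 8, 9, 10, 13} ∩ {1, 2, 4, 6, 7, 9, 11, 12, 13} = {1, 2, 9, 13}
… ∩ ⟦inside 9⟧ = {1, 2, 9, 13} ∩ {1, 2, 3, 4, 5, 6, 7, 8, 9, 10, 13} = {1, 2, 9, 13}
… ∩ ⟦right of 9⟧ = {1, 2, 9, 13} ∩ {1, 2, 3, 4, 5, 6, 7, 9, 12, 13} = {1, 2, 9, 13}
So ⟦disk which 7 matched inside 9 right of 9⟧ = {1, 2, 9, 13}.

{1, 2, 9, 13}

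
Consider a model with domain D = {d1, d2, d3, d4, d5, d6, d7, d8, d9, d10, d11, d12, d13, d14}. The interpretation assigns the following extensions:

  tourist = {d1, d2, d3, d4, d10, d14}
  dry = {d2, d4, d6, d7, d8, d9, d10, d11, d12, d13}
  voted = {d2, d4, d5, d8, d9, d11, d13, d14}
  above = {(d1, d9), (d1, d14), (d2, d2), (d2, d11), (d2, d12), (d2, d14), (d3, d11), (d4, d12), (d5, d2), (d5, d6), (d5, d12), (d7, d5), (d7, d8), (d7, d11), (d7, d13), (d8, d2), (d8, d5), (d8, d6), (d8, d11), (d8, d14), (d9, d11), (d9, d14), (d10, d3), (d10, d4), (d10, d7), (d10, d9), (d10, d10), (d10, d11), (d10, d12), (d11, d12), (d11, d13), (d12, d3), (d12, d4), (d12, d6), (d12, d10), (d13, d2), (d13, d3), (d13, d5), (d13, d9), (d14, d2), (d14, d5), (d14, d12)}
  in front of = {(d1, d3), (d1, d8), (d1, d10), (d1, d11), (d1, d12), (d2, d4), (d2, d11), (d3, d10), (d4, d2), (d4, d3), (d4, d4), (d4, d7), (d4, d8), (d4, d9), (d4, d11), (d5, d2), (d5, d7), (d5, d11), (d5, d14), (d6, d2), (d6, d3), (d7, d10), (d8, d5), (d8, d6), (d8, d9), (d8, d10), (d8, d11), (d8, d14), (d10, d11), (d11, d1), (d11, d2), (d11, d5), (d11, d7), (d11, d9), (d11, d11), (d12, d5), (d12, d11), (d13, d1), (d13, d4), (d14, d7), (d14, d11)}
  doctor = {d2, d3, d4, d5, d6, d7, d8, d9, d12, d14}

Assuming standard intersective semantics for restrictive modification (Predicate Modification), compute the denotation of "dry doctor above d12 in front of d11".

⟦above d12⟧ = {x : ⟨x, d12⟩ ∈ ⟦above⟧} = {d2, d4, d5, d10, d11, d14}
⟦in front of d11⟧ = {x : ⟨x, d11⟩ ∈ ⟦in front of⟧} = {d1, d2, d4, d5, d8, d10, d11, d12, d14}
⟦doctor⟧ = {d2, d3, d4, d5, d6, d7, d8, d9, d12, d14}
… ∩ ⟦above d12⟧ = {d2, d3, d4, d5, d6, d7, d8, d9, d12, d14} ∩ {d2, d4, d5, d10, d11, d14} = {d2, d4, d5, d14}
… ∩ ⟦in front of d11⟧ = {d2, d4, d5, d14} ∩ {d1, d2, d4, d5, d8, d10, d11, d12, d14} = {d2, d4, d5, d14}
… ∩ ⟦dry⟧ = {d2, d4, d5, d14} ∩ {d2, d4, d6, d7, d8, d9, d10, d11, d12, d13} = {d2, d4}
So ⟦dry doctor above d12 in front of d11⟧ = {d2, d4}.

{d2, d4}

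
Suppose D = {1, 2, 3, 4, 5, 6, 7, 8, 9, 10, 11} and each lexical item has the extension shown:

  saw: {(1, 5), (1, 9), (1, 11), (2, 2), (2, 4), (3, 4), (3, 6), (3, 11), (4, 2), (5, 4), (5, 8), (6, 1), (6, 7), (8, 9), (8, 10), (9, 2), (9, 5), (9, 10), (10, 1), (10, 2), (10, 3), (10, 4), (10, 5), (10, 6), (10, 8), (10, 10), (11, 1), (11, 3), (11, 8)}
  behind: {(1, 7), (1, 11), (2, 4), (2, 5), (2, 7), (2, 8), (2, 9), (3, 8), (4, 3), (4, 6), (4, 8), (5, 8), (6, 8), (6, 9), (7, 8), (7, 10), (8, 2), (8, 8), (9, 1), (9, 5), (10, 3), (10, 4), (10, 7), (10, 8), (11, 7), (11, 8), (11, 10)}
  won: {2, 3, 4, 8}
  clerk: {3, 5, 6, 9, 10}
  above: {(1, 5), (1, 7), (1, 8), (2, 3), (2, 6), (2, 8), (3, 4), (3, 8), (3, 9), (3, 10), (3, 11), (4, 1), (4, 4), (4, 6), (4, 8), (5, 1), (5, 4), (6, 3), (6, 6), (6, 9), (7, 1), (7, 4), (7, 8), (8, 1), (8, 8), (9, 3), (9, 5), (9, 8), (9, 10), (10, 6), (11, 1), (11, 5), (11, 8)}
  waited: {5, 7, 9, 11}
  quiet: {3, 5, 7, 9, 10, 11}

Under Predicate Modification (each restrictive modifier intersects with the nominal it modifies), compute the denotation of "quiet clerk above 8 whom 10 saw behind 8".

⟦above 8⟧ = {x : ⟨x, 8⟩ ∈ ⟦above⟧} = {1, 2, 3, 4, 7, 8, 9, 11}
⟦whom 10 saw⟧ = {x : ⟨10, x⟩ ∈ ⟦saw⟧} = {1, 2, 3, 4, 5, 6, 8, 10}
⟦behind 8⟧ = {x : ⟨x, 8⟩ ∈ ⟦behind⟧} = {2, 3, 4, 5, 6, 7, 8, 10, 11}
⟦clerk⟧ = {3, 5, 6, 9, 10}
… ∩ ⟦above 8⟧ = {3, 5, 6, 9, 10} ∩ {1, 2, 3, 4, 7, 8, 9, 11} = {3, 9}
… ∩ ⟦whom 10 saw⟧ = {3, 9} ∩ {1, 2, 3, 4, 5, 6, 8, 10} = {3}
… ∩ ⟦behind 8⟧ = {3} ∩ {2, 3, 4, 5, 6, 7, 8, 10, 11} = {3}
… ∩ ⟦quiet⟧ = {3} ∩ {3, 5, 7, 9, 10, 11} = {3}
So ⟦quiet clerk above 8 whom 10 saw behind 8⟧ = {3}.

{3}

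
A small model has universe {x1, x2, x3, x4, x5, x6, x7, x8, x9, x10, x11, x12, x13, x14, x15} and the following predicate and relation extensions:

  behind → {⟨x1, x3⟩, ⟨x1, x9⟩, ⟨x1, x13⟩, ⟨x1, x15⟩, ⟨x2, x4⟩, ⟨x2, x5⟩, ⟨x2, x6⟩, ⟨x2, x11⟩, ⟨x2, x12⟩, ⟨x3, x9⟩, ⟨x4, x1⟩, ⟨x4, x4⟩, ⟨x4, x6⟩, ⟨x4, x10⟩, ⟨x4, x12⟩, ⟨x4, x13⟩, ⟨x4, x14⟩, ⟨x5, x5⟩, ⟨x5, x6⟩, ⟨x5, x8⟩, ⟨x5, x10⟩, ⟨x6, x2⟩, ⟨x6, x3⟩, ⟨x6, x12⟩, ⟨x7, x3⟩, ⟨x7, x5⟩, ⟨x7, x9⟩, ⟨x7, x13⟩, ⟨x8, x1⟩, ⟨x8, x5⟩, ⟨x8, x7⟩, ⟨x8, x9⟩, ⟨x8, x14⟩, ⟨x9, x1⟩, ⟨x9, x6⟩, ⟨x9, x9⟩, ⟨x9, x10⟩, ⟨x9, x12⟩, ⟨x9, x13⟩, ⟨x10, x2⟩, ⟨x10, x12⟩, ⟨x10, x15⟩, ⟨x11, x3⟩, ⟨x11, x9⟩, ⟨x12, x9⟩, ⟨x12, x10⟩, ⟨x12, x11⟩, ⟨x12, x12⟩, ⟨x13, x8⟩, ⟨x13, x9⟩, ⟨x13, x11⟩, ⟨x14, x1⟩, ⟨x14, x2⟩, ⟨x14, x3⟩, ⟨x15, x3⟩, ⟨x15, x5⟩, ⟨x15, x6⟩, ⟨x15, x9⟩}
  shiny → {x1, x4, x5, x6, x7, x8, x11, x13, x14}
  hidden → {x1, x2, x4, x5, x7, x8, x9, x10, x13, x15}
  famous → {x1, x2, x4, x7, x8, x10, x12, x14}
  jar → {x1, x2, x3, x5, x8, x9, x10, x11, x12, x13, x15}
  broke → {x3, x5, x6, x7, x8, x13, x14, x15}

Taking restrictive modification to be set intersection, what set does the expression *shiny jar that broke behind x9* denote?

⟦that broke⟧ = ⟦broke⟧ = {x3, x5, x6, x7, x8, x13, x14, x15}
⟦behind x9⟧ = {x : ⟨x, x9⟩ ∈ ⟦behind⟧} = {x1, x3, x7, x8, x9, x11, x12, x13, x15}
⟦jar⟧ = {x1, x2, x3, x5, x8, x9, x10, x11, x12, x13, x15}
… ∩ ⟦that broke⟧ = {x1, x2, x3, x5, x8, x9, x10, x11, x12, x13, x15} ∩ {x3, x5, x6, x7, x8, x13, x14, x15} = {x3, x5, x8, x13, x15}
… ∩ ⟦behind x9⟧ = {x3, x5, x8, x13, x15} ∩ {x1, x3, x7, x8, x9, x11, x12, x13, x15} = {x3, x8, x13, x15}
… ∩ ⟦shiny⟧ = {x3, x8, x13, x15} ∩ {x1, x4, x5, x6, x7, x8, x11, x13, x14} = {x8, x13}
So ⟦shiny jar that broke behind x9⟧ = {x8, x13}.

{x8, x13}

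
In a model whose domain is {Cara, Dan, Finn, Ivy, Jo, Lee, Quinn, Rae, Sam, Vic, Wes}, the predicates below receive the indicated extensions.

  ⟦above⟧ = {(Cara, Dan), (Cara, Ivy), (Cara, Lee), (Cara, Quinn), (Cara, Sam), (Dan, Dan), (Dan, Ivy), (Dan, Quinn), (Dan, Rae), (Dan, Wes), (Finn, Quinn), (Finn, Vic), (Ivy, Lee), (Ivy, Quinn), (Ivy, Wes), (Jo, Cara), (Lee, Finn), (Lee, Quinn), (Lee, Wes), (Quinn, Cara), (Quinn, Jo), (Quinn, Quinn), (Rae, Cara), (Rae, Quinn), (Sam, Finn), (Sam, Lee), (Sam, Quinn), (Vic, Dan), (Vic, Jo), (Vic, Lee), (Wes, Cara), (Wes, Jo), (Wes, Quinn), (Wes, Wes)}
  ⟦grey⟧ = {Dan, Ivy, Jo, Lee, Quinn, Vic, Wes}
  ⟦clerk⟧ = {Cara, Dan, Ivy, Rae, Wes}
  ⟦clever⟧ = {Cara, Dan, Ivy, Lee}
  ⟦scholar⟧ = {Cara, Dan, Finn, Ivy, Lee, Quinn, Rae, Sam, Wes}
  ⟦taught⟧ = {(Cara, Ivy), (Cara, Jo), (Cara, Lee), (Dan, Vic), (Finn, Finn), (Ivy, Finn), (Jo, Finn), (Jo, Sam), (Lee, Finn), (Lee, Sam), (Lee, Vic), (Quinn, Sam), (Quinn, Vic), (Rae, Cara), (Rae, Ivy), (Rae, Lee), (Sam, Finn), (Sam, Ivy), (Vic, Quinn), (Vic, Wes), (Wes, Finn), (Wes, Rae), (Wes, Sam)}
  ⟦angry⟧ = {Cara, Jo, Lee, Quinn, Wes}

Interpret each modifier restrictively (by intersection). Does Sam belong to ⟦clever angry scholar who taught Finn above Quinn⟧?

⟦who taught Finn⟧ = {x : ⟨x, Finn⟩ ∈ ⟦taught⟧} = {Finn, Ivy, Jo, Lee, Sam, Wes}
⟦above Quinn⟧ = {x : ⟨x, Quinn⟩ ∈ ⟦above⟧} = {Cara, Dan, Finn, Ivy, Lee, Quinn, Rae, Sam, Wes}
⟦scholar⟧ = {Cara, Dan, Finn, Ivy, Lee, Quinn, Rae, Sam, Wes}
… ∩ ⟦who taught Finn⟧ = {Cara, Dan, Finn, Ivy, Lee, Quinn, Rae, Sam, Wes} ∩ {Finn, Ivy, Jo, Lee, Sam, Wes} = {Finn, Ivy, Lee, Sam, Wes}
… ∩ ⟦above Quinn⟧ = {Finn, Ivy, Lee, Sam, Wes} ∩ {Cara, Dan, Finn, Ivy, Lee, Quinn, Rae, Sam, Wes} = {Finn, Ivy, Lee, Sam, Wes}
… ∩ ⟦clever⟧ = {Finn, Ivy, Lee, Sam, Wes} ∩ {Cara, Dan, Ivy, Lee} = {Ivy, Lee}
… ∩ ⟦angry⟧ = {Ivy, Lee} ∩ {Cara, Jo, Lee, Quinn, Wes} = {Lee}
⟦clever angry scholar who taught Finn above Quinn⟧ = {Lee}; Sam ∉ this set.

no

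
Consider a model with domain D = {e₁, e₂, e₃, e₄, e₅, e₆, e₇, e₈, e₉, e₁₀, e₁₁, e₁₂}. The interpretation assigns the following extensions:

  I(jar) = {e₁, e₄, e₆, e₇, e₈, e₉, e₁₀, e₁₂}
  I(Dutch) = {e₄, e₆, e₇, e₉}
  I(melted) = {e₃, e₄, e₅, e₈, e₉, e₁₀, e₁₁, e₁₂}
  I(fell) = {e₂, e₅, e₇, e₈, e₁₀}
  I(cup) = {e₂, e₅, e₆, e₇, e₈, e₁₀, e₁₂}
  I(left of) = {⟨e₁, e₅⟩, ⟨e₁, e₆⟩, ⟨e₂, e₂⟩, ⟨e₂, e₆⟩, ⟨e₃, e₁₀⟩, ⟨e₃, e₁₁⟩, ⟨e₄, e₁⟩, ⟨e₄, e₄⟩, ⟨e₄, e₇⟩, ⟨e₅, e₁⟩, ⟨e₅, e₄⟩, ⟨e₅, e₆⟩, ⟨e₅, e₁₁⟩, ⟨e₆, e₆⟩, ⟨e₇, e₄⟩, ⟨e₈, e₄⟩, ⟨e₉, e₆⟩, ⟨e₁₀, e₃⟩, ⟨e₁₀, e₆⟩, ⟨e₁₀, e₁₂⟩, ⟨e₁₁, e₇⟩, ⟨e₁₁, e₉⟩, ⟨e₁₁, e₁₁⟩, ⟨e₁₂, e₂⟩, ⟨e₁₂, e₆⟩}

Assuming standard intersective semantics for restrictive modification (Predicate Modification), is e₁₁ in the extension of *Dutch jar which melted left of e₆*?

no

⟦which melted⟧ = ⟦melted⟧ = {e₃, e₄, e₅, e₈, e₉, e₁₀, e₁₁, e₁₂}
⟦left of e₆⟧ = {x : ⟨x, e₆⟩ ∈ ⟦left of⟧} = {e₁, e₂, e₅, e₆, e₉, e₁₀, e₁₂}
⟦jar⟧ = {e₁, e₄, e₆, e₇, e₈, e₉, e₁₀, e₁₂}
… ∩ ⟦which melted⟧ = {e₁, e₄, e₆, e₇, e₈, e₉, e₁₀, e₁₂} ∩ {e₃, e₄, e₅, e₈, e₉, e₁₀, e₁₁, e₁₂} = {e₄, e₈, e₉, e₁₀, e₁₂}
… ∩ ⟦left of e₆⟧ = {e₄, e₈, e₉, e₁₀, e₁₂} ∩ {e₁, e₂, e₅, e₆, e₉, e₁₀, e₁₂} = {e₉, e₁₀, e₁₂}
… ∩ ⟦Dutch⟧ = {e₉, e₁₀, e₁₂} ∩ {e₄, e₆, e₇, e₉} = {e₉}
⟦Dutch jar which melted left of e₆⟧ = {e₉}; e₁₁ ∉ this set.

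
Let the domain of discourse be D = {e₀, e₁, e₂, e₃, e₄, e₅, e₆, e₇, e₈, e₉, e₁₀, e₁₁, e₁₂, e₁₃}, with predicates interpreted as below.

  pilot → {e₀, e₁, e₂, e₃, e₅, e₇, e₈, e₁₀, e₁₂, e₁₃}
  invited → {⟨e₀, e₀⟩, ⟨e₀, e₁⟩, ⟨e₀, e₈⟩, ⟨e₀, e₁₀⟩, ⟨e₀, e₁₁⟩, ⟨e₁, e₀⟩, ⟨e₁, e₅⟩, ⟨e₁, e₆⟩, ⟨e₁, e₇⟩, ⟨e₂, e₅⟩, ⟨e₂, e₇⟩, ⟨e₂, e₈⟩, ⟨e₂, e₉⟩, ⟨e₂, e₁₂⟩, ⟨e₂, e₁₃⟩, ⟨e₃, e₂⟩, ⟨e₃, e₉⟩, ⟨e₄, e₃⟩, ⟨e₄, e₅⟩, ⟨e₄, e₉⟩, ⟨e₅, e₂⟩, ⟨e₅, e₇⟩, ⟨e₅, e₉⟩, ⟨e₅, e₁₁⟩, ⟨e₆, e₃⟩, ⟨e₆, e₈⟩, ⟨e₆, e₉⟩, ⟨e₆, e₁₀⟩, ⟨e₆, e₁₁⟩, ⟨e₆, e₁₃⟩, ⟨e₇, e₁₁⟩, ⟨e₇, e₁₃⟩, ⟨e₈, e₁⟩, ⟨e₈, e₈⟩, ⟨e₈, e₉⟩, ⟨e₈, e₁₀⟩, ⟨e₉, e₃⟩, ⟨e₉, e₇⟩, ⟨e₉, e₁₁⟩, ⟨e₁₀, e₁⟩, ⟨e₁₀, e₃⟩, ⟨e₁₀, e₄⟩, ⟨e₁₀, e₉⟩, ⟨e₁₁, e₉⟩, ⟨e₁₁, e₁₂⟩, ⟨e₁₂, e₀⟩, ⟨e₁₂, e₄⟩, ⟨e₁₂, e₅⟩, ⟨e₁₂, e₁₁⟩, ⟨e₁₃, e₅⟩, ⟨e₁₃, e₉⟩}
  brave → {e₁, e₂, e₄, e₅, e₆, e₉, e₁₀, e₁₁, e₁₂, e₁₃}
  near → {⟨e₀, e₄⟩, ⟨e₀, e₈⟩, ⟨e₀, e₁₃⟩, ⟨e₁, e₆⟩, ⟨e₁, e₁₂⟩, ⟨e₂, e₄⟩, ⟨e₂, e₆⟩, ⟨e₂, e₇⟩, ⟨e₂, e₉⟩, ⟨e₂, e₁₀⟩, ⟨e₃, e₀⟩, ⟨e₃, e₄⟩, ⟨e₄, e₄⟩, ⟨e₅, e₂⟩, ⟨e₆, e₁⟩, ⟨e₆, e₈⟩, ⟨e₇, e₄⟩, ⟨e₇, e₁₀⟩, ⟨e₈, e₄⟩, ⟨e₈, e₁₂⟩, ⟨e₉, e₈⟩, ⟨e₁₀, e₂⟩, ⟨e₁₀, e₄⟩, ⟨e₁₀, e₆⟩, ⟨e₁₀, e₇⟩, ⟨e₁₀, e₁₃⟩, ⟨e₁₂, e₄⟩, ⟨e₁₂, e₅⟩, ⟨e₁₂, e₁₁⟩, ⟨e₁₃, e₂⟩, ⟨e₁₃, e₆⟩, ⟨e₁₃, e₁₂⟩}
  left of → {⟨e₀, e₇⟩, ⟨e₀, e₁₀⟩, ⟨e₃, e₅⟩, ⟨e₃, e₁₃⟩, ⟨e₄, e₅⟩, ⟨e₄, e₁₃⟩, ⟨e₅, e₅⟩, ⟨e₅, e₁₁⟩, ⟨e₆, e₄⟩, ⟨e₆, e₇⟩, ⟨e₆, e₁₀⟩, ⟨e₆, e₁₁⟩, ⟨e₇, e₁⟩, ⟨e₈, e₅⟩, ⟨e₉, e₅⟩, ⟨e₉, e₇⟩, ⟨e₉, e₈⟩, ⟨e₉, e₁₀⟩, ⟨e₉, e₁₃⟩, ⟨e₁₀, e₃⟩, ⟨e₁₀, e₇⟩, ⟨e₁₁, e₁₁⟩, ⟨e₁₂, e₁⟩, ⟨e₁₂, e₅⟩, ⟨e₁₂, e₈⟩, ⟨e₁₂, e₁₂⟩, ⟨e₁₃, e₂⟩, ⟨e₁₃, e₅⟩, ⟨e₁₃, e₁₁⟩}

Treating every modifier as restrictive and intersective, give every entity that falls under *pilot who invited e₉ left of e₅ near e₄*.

{e₃, e₈}

⟦who invited e₉⟧ = {x : ⟨x, e₉⟩ ∈ ⟦invited⟧} = {e₂, e₃, e₄, e₅, e₆, e₈, e₁₀, e₁₁, e₁₃}
⟦left of e₅⟧ = {x : ⟨x, e₅⟩ ∈ ⟦left of⟧} = {e₃, e₄, e₅, e₈, e₉, e₁₂, e₁₃}
⟦near e₄⟧ = {x : ⟨x, e₄⟩ ∈ ⟦near⟧} = {e₀, e₂, e₃, e₄, e₇, e₈, e₁₀, e₁₂}
⟦pilot⟧ = {e₀, e₁, e₂, e₃, e₅, e₇, e₈, e₁₀, e₁₂, e₁₃}
… ∩ ⟦who invited e₉⟧ = {e₀, e₁, e₂, e₃, e₅, e₇, e₈, e₁₀, e₁₂, e₁₃} ∩ {e₂, e₃, e₄, e₅, e₆, e₈, e₁₀, e₁₁, e₁₃} = {e₂, e₃, e₅, e₈, e₁₀, e₁₃}
… ∩ ⟦left of e₅⟧ = {e₂, e₃, e₅, e₈, e₁₀, e₁₃} ∩ {e₃, e₄, e₅, e₈, e₉, e₁₂, e₁₃} = {e₃, e₅, e₈, e₁₃}
… ∩ ⟦near e₄⟧ = {e₃, e₅, e₈, e₁₃} ∩ {e₀, e₂, e₃, e₄, e₇, e₈, e₁₀, e₁₂} = {e₃, e₈}
So ⟦pilot who invited e₉ left of e₅ near e₄⟧ = {e₃, e₈}.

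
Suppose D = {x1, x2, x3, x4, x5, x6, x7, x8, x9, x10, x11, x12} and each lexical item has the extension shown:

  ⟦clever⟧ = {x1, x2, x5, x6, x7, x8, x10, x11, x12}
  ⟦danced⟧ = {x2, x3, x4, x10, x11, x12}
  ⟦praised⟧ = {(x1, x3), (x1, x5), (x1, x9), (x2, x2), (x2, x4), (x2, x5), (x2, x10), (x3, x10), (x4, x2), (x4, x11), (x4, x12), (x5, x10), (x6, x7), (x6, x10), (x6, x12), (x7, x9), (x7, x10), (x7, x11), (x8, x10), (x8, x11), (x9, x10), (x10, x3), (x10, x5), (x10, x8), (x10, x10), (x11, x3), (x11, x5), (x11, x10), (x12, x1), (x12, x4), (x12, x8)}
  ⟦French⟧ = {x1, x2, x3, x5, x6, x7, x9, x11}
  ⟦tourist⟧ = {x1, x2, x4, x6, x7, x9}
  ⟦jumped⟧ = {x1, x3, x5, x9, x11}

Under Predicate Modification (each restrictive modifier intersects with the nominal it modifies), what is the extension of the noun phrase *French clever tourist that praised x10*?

{x2, x6, x7}

⟦that praised x10⟧ = {x : ⟨x, x10⟩ ∈ ⟦praised⟧} = {x2, x3, x5, x6, x7, x8, x9, x10, x11}
⟦tourist⟧ = {x1, x2, x4, x6, x7, x9}
… ∩ ⟦that praised x10⟧ = {x1, x2, x4, x6, x7, x9} ∩ {x2, x3, x5, x6, x7, x8, x9, x10, x11} = {x2, x6, x7, x9}
… ∩ ⟦French⟧ = {x2, x6, x7, x9} ∩ {x1, x2, x3, x5, x6, x7, x9, x11} = {x2, x6, x7, x9}
… ∩ ⟦clever⟧ = {x2, x6, x7, x9} ∩ {x1, x2, x5, x6, x7, x8, x10, x11, x12} = {x2, x6, x7}
So ⟦French clever tourist that praised x10⟧ = {x2, x6, x7}.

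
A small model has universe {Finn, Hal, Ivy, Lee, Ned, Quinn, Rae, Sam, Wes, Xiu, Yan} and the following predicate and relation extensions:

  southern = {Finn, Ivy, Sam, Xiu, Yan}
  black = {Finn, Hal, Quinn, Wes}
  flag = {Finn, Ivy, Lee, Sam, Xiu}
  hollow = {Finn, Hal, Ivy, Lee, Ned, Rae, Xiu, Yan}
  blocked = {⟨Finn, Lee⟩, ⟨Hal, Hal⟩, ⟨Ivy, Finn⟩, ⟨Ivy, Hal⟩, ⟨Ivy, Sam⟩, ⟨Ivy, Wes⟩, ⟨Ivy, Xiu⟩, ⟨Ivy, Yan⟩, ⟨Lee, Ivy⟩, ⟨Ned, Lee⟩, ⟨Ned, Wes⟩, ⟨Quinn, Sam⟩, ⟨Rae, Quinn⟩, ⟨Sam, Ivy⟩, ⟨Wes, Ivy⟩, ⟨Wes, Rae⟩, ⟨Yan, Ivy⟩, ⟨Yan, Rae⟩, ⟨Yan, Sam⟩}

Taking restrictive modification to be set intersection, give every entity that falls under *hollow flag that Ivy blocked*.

{Finn, Xiu}

⟦that Ivy blocked⟧ = {x : ⟨Ivy, x⟩ ∈ ⟦blocked⟧} = {Finn, Hal, Sam, Wes, Xiu, Yan}
⟦flag⟧ = {Finn, Ivy, Lee, Sam, Xiu}
… ∩ ⟦that Ivy blocked⟧ = {Finn, Ivy, Lee, Sam, Xiu} ∩ {Finn, Hal, Sam, Wes, Xiu, Yan} = {Finn, Sam, Xiu}
… ∩ ⟦hollow⟧ = {Finn, Sam, Xiu} ∩ {Finn, Hal, Ivy, Lee, Ned, Rae, Xiu, Yan} = {Finn, Xiu}
So ⟦hollow flag that Ivy blocked⟧ = {Finn, Xiu}.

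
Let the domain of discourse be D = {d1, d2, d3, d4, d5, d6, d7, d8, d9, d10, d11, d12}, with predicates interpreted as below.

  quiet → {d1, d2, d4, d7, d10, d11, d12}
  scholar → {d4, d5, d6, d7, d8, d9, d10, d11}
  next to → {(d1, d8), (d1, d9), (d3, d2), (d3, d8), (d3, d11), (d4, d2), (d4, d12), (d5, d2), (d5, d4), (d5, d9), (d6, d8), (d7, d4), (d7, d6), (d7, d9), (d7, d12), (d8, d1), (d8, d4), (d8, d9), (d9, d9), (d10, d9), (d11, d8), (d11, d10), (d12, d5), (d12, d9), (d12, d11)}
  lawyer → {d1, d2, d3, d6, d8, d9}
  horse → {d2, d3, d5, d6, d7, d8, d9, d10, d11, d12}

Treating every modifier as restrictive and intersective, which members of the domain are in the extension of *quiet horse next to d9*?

{d7, d10, d12}

⟦next to d9⟧ = {x : ⟨x, d9⟩ ∈ ⟦next to⟧} = {d1, d5, d7, d8, d9, d10, d12}
⟦horse⟧ = {d2, d3, d5, d6, d7, d8, d9, d10, d11, d12}
… ∩ ⟦next to d9⟧ = {d2, d3, d5, d6, d7, d8, d9, d10, d11, d12} ∩ {d1, d5, d7, d8, d9, d10, d12} = {d5, d7, d8, d9, d10, d12}
… ∩ ⟦quiet⟧ = {d5, d7, d8, d9, d10, d12} ∩ {d1, d2, d4, d7, d10, d11, d12} = {d7, d10, d12}
So ⟦quiet horse next to d9⟧ = {d7, d10, d12}.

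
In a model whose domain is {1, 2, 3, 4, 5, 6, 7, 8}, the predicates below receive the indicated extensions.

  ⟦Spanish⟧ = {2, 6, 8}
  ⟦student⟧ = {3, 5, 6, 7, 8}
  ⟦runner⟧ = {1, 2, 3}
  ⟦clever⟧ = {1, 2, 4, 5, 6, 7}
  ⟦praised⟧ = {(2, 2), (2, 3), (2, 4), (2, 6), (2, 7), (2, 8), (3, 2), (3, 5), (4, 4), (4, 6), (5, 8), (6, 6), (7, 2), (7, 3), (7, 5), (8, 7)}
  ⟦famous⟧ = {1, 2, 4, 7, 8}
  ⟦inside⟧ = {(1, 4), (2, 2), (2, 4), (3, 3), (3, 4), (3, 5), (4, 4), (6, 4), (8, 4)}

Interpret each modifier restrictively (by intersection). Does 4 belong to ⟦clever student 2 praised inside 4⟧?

no

⟦2 praised⟧ = {x : ⟨2, x⟩ ∈ ⟦praised⟧} = {2, 3, 4, 6, 7, 8}
⟦inside 4⟧ = {x : ⟨x, 4⟩ ∈ ⟦inside⟧} = {1, 2, 3, 4, 6, 8}
⟦student⟧ = {3, 5, 6, 7, 8}
… ∩ ⟦2 praised⟧ = {3, 5, 6, 7, 8} ∩ {2, 3, 4, 6, 7, 8} = {3, 6, 7, 8}
… ∩ ⟦inside 4⟧ = {3, 6, 7, 8} ∩ {1, 2, 3, 4, 6, 8} = {3, 6, 8}
… ∩ ⟦clever⟧ = {3, 6, 8} ∩ {1, 2, 4, 5, 6, 7} = {6}
⟦clever student 2 praised inside 4⟧ = {6}; 4 ∉ this set.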